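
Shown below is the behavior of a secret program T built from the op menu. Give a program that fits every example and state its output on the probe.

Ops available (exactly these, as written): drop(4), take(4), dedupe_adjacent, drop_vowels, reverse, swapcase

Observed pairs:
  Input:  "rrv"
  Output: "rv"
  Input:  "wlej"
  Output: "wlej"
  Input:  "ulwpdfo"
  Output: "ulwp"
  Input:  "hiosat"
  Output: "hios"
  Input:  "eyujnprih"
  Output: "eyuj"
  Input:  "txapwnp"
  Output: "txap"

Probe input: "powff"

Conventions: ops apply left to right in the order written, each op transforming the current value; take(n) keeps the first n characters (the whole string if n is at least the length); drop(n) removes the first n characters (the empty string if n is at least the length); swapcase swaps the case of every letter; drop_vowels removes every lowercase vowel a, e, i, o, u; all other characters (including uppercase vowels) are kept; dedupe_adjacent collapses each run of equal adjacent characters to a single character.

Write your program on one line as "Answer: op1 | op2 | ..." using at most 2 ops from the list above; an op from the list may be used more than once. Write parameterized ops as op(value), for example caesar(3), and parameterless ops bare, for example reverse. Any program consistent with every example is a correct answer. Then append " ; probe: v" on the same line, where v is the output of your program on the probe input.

dedupe_adjacent | take(4) ; probe: "powf"

Check, running the answer program on each example:
  "rrv" -> "rv" -> "rv"
  "wlej" -> "wlej" -> "wlej"
  "ulwpdfo" -> "ulwpdfo" -> "ulwp"
  "hiosat" -> "hiosat" -> "hios"
  "eyujnprih" -> "eyujnprih" -> "eyuj"
  "txapwnp" -> "txapwnp" -> "txap"
  probe: "powff" -> "powf" -> "powf"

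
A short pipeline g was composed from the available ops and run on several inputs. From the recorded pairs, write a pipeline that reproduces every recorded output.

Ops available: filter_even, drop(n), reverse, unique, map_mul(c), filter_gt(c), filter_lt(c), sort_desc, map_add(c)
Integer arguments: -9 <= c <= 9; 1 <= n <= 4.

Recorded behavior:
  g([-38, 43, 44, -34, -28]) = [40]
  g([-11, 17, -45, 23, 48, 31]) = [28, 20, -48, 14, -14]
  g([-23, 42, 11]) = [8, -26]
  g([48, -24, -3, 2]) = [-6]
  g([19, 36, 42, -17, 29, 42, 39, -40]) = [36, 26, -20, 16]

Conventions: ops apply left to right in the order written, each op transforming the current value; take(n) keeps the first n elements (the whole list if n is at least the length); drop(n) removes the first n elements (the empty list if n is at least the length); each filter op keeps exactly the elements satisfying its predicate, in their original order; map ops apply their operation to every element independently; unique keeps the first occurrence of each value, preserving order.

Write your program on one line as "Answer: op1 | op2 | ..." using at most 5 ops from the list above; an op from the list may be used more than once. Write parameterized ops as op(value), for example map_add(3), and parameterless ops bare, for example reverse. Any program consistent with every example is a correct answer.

reverse | map_add(-3) | unique | filter_even

Check, running the answer program on each example:
  [-38, 43, 44, -34, -28] -> [-28, -34, 44, 43, -38] -> [-31, -37, 41, 40, -41] -> [-31, -37, 41, 40, -41] -> [40]
  [-11, 17, -45, 23, 48, 31] -> [31, 48, 23, -45, 17, -11] -> [28, 45, 20, -48, 14, -14] -> [28, 45, 20, -48, 14, -14] -> [28, 20, -48, 14, -14]
  [-23, 42, 11] -> [11, 42, -23] -> [8, 39, -26] -> [8, 39, -26] -> [8, -26]
  [48, -24, -3, 2] -> [2, -3, -24, 48] -> [-1, -6, -27, 45] -> [-1, -6, -27, 45] -> [-6]
  [19, 36, 42, -17, 29, 42, 39, -40] -> [-40, 39, 42, 29, -17, 42, 36, 19] -> [-43, 36, 39, 26, -20, 39, 33, 16] -> [-43, 36, 39, 26, -20, 33, 16] -> [36, 26, -20, 16]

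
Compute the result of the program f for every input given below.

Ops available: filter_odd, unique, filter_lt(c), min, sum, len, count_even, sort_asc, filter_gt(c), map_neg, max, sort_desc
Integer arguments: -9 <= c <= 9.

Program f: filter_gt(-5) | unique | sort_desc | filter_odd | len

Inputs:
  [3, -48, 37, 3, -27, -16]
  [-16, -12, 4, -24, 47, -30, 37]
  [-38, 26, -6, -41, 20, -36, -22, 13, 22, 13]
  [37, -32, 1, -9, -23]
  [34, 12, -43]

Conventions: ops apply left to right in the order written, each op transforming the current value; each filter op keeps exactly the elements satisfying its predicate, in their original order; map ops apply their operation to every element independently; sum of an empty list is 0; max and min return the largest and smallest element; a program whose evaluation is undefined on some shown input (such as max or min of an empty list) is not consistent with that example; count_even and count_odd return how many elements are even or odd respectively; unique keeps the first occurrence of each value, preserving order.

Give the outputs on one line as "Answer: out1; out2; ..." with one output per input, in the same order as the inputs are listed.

Execution, op by op:
  [3, -48, 37, 3, -27, -16] -> [3, 37, 3] -> [3, 37] -> [37, 3] -> [37, 3] -> 2
  [-16, -12, 4, -24, 47, -30, 37] -> [4, 47, 37] -> [4, 47, 37] -> [47, 37, 4] -> [47, 37] -> 2
  [-38, 26, -6, -41, 20, -36, -22, 13, 22, 13] -> [26, 20, 13, 22, 13] -> [26, 20, 13, 22] -> [26, 22, 20, 13] -> [13] -> 1
  [37, -32, 1, -9, -23] -> [37, 1] -> [37, 1] -> [37, 1] -> [37, 1] -> 2
  [34, 12, -43] -> [34, 12] -> [34, 12] -> [34, 12] -> [] -> 0

2; 2; 1; 2; 0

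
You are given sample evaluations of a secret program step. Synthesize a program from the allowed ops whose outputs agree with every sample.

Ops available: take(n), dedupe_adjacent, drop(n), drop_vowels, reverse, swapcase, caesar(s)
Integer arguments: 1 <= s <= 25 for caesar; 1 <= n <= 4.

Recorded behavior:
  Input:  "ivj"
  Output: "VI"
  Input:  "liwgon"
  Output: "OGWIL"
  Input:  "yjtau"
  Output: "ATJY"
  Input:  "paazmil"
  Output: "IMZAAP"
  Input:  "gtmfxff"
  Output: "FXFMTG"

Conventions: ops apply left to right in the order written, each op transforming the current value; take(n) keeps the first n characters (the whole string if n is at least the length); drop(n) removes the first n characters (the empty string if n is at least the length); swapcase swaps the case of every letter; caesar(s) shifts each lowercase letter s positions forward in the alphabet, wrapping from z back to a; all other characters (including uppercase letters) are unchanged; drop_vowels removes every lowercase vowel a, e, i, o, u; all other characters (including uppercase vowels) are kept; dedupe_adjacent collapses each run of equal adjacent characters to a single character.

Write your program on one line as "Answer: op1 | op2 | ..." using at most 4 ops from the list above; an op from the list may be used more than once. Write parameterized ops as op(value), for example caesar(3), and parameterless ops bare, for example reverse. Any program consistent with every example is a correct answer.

reverse | swapcase | drop(1)

Check, running the answer program on each example:
  "ivj" -> "jvi" -> "JVI" -> "VI"
  "liwgon" -> "nogwil" -> "NOGWIL" -> "OGWIL"
  "yjtau" -> "uatjy" -> "UATJY" -> "ATJY"
  "paazmil" -> "limzaap" -> "LIMZAAP" -> "IMZAAP"
  "gtmfxff" -> "ffxfmtg" -> "FFXFMTG" -> "FXFMTG"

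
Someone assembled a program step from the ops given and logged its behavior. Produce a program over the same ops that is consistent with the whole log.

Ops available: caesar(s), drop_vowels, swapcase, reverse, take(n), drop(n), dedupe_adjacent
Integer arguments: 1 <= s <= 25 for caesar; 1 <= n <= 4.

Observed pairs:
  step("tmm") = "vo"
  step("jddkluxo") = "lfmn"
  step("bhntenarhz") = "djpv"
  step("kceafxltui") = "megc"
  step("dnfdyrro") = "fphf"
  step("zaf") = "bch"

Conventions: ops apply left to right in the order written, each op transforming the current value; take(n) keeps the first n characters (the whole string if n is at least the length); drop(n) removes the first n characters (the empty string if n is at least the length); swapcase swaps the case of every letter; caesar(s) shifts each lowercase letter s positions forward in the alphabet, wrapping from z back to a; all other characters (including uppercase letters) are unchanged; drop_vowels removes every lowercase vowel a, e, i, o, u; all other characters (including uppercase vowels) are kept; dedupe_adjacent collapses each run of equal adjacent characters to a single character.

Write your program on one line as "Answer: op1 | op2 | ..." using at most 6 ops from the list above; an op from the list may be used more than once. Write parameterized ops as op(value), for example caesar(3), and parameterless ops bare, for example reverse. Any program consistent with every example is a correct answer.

caesar(2) | swapcase | dedupe_adjacent | take(4) | swapcase

Check, running the answer program on each example:
  "tmm" -> "voo" -> "VOO" -> "VO" -> "VO" -> "vo"
  "jddkluxo" -> "lffmnwzq" -> "LFFMNWZQ" -> "LFMNWZQ" -> "LFMN" -> "lfmn"
  "bhntenarhz" -> "djpvgpctjb" -> "DJPVGPCTJB" -> "DJPVGPCTJB" -> "DJPV" -> "djpv"
  "kceafxltui" -> "megchznvwk" -> "MEGCHZNVWK" -> "MEGCHZNVWK" -> "MEGC" -> "megc"
  "dnfdyrro" -> "fphfattq" -> "FPHFATTQ" -> "FPHFATQ" -> "FPHF" -> "fphf"
  "zaf" -> "bch" -> "BCH" -> "BCH" -> "BCH" -> "bch"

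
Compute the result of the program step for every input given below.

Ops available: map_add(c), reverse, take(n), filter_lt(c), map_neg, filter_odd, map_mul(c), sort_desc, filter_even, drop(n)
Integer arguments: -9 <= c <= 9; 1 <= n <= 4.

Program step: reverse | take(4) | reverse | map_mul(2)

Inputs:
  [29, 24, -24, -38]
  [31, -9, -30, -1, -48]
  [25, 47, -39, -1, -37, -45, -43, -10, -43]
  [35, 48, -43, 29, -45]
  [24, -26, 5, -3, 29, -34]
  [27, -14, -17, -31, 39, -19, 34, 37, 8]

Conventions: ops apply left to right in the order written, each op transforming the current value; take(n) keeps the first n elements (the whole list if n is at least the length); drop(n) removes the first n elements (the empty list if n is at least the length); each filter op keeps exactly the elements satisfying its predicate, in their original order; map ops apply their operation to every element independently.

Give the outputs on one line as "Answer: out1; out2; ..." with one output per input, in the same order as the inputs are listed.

Execution, op by op:
  [29, 24, -24, -38] -> [-38, -24, 24, 29] -> [-38, -24, 24, 29] -> [29, 24, -24, -38] -> [58, 48, -48, -76]
  [31, -9, -30, -1, -48] -> [-48, -1, -30, -9, 31] -> [-48, -1, -30, -9] -> [-9, -30, -1, -48] -> [-18, -60, -2, -96]
  [25, 47, -39, -1, -37, -45, -43, -10, -43] -> [-43, -10, -43, -45, -37, -1, -39, 47, 25] -> [-43, -10, -43, -45] -> [-45, -43, -10, -43] -> [-90, -86, -20, -86]
  [35, 48, -43, 29, -45] -> [-45, 29, -43, 48, 35] -> [-45, 29, -43, 48] -> [48, -43, 29, -45] -> [96, -86, 58, -90]
  [24, -26, 5, -3, 29, -34] -> [-34, 29, -3, 5, -26, 24] -> [-34, 29, -3, 5] -> [5, -3, 29, -34] -> [10, -6, 58, -68]
  [27, -14, -17, -31, 39, -19, 34, 37, 8] -> [8, 37, 34, -19, 39, -31, -17, -14, 27] -> [8, 37, 34, -19] -> [-19, 34, 37, 8] -> [-38, 68, 74, 16]

[58, 48, -48, -76]; [-18, -60, -2, -96]; [-90, -86, -20, -86]; [96, -86, 58, -90]; [10, -6, 58, -68]; [-38, 68, 74, 16]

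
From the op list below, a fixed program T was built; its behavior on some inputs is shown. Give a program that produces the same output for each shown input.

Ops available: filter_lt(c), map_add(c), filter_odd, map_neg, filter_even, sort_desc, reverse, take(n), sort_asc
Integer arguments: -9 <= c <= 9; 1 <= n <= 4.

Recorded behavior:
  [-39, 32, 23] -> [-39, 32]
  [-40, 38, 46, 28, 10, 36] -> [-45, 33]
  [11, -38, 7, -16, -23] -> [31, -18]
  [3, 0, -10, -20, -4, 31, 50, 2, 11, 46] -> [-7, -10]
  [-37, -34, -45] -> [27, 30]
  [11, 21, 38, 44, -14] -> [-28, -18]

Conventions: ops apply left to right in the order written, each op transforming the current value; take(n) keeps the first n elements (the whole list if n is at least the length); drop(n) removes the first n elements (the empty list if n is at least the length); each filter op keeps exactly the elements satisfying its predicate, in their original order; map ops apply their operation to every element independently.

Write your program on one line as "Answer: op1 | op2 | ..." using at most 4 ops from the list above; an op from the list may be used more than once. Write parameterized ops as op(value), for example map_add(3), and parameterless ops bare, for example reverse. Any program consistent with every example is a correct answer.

take(2) | map_neg | reverse | map_add(-7)

Check, running the answer program on each example:
  [-39, 32, 23] -> [-39, 32] -> [39, -32] -> [-32, 39] -> [-39, 32]
  [-40, 38, 46, 28, 10, 36] -> [-40, 38] -> [40, -38] -> [-38, 40] -> [-45, 33]
  [11, -38, 7, -16, -23] -> [11, -38] -> [-11, 38] -> [38, -11] -> [31, -18]
  [3, 0, -10, -20, -4, 31, 50, 2, 11, 46] -> [3, 0] -> [-3, 0] -> [0, -3] -> [-7, -10]
  [-37, -34, -45] -> [-37, -34] -> [37, 34] -> [34, 37] -> [27, 30]
  [11, 21, 38, 44, -14] -> [11, 21] -> [-11, -21] -> [-21, -11] -> [-28, -18]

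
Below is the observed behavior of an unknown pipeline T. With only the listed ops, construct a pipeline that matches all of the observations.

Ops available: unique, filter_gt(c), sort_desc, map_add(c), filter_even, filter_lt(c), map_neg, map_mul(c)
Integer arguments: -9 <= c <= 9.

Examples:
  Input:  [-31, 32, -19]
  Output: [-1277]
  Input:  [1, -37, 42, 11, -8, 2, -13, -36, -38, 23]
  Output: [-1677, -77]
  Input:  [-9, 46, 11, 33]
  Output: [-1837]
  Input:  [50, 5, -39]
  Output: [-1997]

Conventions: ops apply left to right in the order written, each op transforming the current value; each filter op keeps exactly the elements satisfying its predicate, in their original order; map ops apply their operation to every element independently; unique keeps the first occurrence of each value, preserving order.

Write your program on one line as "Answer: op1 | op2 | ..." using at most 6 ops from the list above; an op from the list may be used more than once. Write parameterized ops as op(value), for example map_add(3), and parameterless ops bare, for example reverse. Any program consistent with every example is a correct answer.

filter_gt(-7) | sort_desc | map_mul(5) | filter_even | map_mul(-8) | map_add(3)

Check, running the answer program on each example:
  [-31, 32, -19] -> [32] -> [32] -> [160] -> [160] -> [-1280] -> [-1277]
  [1, -37, 42, 11, -8, 2, -13, -36, -38, 23] -> [1, 42, 11, 2, 23] -> [42, 23, 11, 2, 1] -> [210, 115, 55, 10, 5] -> [210, 10] -> [-1680, -80] -> [-1677, -77]
  [-9, 46, 11, 33] -> [46, 11, 33] -> [46, 33, 11] -> [230, 165, 55] -> [230] -> [-1840] -> [-1837]
  [50, 5, -39] -> [50, 5] -> [50, 5] -> [250, 25] -> [250] -> [-2000] -> [-1997]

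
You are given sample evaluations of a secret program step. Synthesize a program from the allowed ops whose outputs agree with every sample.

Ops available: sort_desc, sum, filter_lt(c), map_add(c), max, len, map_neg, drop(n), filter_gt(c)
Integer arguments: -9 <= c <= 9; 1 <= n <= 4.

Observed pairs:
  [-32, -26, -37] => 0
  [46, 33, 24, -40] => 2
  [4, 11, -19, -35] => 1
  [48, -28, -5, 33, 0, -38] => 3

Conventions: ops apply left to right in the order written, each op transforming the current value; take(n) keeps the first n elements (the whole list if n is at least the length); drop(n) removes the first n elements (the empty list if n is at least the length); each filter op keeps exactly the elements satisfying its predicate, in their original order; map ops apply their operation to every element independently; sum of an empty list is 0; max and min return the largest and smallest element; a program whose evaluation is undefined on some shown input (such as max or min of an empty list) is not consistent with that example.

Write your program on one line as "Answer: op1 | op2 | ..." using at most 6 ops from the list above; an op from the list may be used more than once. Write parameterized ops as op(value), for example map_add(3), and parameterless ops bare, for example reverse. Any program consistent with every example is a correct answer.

sort_desc | drop(1) | map_add(5) | map_add(9) | filter_gt(4) | len

Check, running the answer program on each example:
  [-32, -26, -37] -> [-26, -32, -37] -> [-32, -37] -> [-27, -32] -> [-18, -23] -> [] -> 0
  [46, 33, 24, -40] -> [46, 33, 24, -40] -> [33, 24, -40] -> [38, 29, -35] -> [47, 38, -26] -> [47, 38] -> 2
  [4, 11, -19, -35] -> [11, 4, -19, -35] -> [4, -19, -35] -> [9, -14, -30] -> [18, -5, -21] -> [18] -> 1
  [48, -28, -5, 33, 0, -38] -> [48, 33, 0, -5, -28, -38] -> [33, 0, -5, -28, -38] -> [38, 5, 0, -23, -33] -> [47, 14, 9, -14, -24] -> [47, 14, 9] -> 3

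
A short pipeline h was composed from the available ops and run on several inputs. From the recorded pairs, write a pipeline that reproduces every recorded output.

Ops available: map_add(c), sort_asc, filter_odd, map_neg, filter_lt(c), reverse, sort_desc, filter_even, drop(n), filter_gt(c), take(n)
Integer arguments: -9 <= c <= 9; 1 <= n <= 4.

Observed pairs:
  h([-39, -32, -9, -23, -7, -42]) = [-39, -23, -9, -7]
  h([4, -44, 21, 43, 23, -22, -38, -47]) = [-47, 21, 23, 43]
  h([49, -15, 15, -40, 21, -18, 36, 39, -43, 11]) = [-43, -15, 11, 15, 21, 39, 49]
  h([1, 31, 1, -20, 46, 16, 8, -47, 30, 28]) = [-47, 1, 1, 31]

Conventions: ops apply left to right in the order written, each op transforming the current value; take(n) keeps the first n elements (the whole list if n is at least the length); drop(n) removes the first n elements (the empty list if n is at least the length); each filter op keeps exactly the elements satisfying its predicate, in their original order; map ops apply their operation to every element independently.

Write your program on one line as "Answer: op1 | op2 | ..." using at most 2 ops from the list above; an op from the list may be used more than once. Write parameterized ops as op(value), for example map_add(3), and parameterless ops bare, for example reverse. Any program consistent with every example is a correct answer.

filter_odd | sort_asc

Check, running the answer program on each example:
  [-39, -32, -9, -23, -7, -42] -> [-39, -9, -23, -7] -> [-39, -23, -9, -7]
  [4, -44, 21, 43, 23, -22, -38, -47] -> [21, 43, 23, -47] -> [-47, 21, 23, 43]
  [49, -15, 15, -40, 21, -18, 36, 39, -43, 11] -> [49, -15, 15, 21, 39, -43, 11] -> [-43, -15, 11, 15, 21, 39, 49]
  [1, 31, 1, -20, 46, 16, 8, -47, 30, 28] -> [1, 31, 1, -47] -> [-47, 1, 1, 31]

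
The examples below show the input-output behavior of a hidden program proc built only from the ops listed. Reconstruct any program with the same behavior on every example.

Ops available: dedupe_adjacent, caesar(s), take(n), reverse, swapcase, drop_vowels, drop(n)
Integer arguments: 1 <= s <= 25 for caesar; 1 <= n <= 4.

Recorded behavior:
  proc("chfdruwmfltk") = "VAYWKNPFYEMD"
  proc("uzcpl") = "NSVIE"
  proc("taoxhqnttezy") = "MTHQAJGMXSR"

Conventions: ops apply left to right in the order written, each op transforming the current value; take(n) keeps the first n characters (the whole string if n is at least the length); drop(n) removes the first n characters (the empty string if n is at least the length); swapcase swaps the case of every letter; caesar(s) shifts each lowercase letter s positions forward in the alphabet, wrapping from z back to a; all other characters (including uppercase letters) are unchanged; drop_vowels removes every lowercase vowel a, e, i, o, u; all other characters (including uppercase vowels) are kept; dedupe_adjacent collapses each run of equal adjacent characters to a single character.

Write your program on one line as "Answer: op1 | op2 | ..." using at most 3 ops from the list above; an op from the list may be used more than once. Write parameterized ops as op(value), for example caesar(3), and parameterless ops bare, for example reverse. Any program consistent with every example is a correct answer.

caesar(19) | swapcase | dedupe_adjacent

Check, running the answer program on each example:
  "chfdruwmfltk" -> "vaywknpfyemd" -> "VAYWKNPFYEMD" -> "VAYWKNPFYEMD"
  "uzcpl" -> "nsvie" -> "NSVIE" -> "NSVIE"
  "taoxhqnttezy" -> "mthqajgmmxsr" -> "MTHQAJGMMXSR" -> "MTHQAJGMXSR"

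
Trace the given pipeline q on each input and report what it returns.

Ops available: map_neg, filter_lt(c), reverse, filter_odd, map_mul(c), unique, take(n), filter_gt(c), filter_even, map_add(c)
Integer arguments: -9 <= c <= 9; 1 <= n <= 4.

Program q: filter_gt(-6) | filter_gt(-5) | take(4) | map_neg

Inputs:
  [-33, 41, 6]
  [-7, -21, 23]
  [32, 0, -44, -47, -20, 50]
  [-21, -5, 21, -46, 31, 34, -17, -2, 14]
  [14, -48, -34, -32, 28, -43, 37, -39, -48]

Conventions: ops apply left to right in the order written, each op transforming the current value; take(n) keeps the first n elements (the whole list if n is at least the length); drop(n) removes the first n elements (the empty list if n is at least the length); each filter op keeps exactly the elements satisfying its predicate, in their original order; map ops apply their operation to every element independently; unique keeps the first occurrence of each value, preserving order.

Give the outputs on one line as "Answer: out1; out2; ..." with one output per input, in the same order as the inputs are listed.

Execution, op by op:
  [-33, 41, 6] -> [41, 6] -> [41, 6] -> [41, 6] -> [-41, -6]
  [-7, -21, 23] -> [23] -> [23] -> [23] -> [-23]
  [32, 0, -44, -47, -20, 50] -> [32, 0, 50] -> [32, 0, 50] -> [32, 0, 50] -> [-32, 0, -50]
  [-21, -5, 21, -46, 31, 34, -17, -2, 14] -> [-5, 21, 31, 34, -2, 14] -> [21, 31, 34, -2, 14] -> [21, 31, 34, -2] -> [-21, -31, -34, 2]
  [14, -48, -34, -32, 28, -43, 37, -39, -48] -> [14, 28, 37] -> [14, 28, 37] -> [14, 28, 37] -> [-14, -28, -37]

[-41, -6]; [-23]; [-32, 0, -50]; [-21, -31, -34, 2]; [-14, -28, -37]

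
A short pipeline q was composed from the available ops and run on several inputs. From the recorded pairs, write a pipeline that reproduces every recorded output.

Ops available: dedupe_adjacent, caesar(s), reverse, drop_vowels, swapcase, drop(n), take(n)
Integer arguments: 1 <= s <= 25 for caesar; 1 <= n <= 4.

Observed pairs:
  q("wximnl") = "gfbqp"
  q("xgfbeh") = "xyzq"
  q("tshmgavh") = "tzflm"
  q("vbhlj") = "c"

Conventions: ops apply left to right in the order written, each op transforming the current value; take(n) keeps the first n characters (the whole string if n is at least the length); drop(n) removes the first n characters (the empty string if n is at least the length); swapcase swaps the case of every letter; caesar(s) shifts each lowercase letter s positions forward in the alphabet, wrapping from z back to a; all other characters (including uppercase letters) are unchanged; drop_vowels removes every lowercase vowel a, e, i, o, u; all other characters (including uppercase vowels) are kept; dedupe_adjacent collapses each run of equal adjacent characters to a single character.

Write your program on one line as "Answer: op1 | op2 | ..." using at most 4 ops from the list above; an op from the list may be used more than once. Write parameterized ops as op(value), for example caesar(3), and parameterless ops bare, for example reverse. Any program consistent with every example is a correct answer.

caesar(3) | reverse | caesar(16) | drop_vowels

Check, running the answer program on each example:
  "wximnl" -> "zalpqo" -> "oqplaz" -> "egfbqp" -> "gfbqp"
  "xgfbeh" -> "ajiehk" -> "kheija" -> "axuyzq" -> "xyzq"
  "tshmgavh" -> "wvkpjdyk" -> "kydjpkvw" -> "aotzfalm" -> "tzflm"
  "vbhlj" -> "yekom" -> "mokey" -> "ceauo" -> "c"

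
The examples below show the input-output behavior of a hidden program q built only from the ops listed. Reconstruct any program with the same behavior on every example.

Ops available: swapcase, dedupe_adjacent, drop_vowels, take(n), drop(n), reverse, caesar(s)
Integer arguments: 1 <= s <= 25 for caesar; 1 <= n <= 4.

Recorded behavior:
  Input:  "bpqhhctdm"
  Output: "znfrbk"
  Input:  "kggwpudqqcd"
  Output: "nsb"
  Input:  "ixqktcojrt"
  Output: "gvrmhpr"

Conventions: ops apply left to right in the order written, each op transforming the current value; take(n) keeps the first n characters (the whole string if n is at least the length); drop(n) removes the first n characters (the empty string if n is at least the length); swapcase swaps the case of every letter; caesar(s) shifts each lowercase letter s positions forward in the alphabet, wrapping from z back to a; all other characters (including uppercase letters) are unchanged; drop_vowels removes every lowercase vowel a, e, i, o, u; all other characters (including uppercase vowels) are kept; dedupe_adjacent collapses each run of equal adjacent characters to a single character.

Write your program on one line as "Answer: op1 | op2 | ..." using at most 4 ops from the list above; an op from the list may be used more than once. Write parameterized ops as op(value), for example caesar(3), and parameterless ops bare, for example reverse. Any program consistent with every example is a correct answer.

caesar(24) | dedupe_adjacent | drop_vowels | dedupe_adjacent

Check, running the answer program on each example:
  "bpqhhctdm" -> "znoffarbk" -> "znofarbk" -> "znfrbk" -> "znfrbk"
  "kggwpudqqcd" -> "ieeunsbooab" -> "ieunsboab" -> "nsbb" -> "nsb"
  "ixqktcojrt" -> "gvoiramhpr" -> "gvoiramhpr" -> "gvrmhpr" -> "gvrmhpr"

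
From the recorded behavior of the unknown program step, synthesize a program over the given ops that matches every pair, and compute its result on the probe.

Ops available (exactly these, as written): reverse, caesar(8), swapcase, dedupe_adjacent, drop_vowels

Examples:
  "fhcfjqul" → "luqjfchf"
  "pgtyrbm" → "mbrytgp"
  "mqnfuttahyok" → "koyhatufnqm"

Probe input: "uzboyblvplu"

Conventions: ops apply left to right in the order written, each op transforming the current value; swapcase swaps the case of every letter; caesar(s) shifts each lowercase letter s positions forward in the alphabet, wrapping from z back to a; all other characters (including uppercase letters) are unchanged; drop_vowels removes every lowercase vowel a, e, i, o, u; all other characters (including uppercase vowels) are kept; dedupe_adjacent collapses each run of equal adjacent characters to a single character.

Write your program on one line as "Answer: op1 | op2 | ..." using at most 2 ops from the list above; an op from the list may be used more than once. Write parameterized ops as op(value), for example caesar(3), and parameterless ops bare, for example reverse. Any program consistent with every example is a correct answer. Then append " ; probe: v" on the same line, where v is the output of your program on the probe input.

reverse | dedupe_adjacent ; probe: "ulpvlbyobzu"

Check, running the answer program on each example:
  "fhcfjqul" -> "luqjfchf" -> "luqjfchf"
  "pgtyrbm" -> "mbrytgp" -> "mbrytgp"
  "mqnfuttahyok" -> "koyhattufnqm" -> "koyhatufnqm"
  probe: "uzboyblvplu" -> "ulpvlbyobzu" -> "ulpvlbyobzu"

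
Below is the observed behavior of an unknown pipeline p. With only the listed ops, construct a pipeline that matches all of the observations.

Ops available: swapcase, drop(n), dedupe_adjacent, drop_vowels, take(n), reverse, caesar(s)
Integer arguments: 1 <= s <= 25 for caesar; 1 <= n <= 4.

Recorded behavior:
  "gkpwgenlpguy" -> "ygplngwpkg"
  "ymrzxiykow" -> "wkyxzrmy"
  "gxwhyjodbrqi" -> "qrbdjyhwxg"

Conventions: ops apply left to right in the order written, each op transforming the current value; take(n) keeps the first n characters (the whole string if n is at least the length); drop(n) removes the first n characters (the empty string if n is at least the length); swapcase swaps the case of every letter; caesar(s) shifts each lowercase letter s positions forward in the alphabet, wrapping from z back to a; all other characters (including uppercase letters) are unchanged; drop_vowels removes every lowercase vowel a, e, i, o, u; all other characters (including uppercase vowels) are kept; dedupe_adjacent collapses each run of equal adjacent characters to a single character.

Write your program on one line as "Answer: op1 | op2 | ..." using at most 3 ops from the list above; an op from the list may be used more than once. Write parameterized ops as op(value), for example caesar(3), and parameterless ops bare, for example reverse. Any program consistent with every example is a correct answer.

reverse | drop_vowels

Check, running the answer program on each example:
  "gkpwgenlpguy" -> "yugplnegwpkg" -> "ygplngwpkg"
  "ymrzxiykow" -> "wokyixzrmy" -> "wkyxzrmy"
  "gxwhyjodbrqi" -> "iqrbdojyhwxg" -> "qrbdjyhwxg"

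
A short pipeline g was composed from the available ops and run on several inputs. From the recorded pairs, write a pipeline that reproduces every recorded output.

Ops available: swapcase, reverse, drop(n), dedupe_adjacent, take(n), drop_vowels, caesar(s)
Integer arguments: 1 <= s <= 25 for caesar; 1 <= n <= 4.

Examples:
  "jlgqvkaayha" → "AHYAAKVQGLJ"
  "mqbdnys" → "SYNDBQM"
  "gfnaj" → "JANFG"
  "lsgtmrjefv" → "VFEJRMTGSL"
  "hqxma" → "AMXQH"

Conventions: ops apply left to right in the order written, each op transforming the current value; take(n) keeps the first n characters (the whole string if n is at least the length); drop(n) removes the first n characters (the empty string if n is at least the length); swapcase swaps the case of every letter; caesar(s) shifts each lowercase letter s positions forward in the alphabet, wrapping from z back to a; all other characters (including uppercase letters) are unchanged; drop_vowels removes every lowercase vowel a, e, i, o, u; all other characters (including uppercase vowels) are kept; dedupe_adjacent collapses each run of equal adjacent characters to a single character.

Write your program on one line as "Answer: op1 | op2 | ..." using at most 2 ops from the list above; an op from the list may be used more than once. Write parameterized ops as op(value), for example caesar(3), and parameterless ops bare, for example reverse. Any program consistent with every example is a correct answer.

swapcase | reverse

Check, running the answer program on each example:
  "jlgqvkaayha" -> "JLGQVKAAYHA" -> "AHYAAKVQGLJ"
  "mqbdnys" -> "MQBDNYS" -> "SYNDBQM"
  "gfnaj" -> "GFNAJ" -> "JANFG"
  "lsgtmrjefv" -> "LSGTMRJEFV" -> "VFEJRMTGSL"
  "hqxma" -> "HQXMA" -> "AMXQH"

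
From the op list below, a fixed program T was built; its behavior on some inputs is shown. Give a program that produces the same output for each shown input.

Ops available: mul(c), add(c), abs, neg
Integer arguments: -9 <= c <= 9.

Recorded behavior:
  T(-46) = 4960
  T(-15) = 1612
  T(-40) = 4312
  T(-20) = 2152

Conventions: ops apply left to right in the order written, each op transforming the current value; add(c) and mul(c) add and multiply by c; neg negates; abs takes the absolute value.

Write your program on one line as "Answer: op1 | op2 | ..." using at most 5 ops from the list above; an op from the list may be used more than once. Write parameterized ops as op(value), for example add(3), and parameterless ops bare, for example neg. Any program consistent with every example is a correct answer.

mul(-4) | mul(3) | mul(-9) | abs | add(-8)

Check, running the answer program on each example:
  -46 -> 184 -> 552 -> -4968 -> 4968 -> 4960
  -15 -> 60 -> 180 -> -1620 -> 1620 -> 1612
  -40 -> 160 -> 480 -> -4320 -> 4320 -> 4312
  -20 -> 80 -> 240 -> -2160 -> 2160 -> 2152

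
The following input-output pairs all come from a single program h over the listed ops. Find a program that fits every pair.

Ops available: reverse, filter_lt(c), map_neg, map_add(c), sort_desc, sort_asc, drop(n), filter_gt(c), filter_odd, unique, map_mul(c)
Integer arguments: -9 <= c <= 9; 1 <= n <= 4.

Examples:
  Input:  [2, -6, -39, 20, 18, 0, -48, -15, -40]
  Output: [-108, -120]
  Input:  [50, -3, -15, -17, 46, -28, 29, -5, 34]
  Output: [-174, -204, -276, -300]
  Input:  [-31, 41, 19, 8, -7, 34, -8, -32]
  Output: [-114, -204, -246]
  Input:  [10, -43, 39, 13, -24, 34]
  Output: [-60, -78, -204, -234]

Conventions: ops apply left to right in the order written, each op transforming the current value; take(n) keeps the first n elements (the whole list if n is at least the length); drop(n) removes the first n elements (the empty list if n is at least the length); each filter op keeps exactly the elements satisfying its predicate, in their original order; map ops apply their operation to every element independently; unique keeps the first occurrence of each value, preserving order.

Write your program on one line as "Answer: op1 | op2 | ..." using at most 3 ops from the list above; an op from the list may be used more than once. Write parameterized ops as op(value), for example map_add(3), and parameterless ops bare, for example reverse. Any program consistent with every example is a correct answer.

sort_asc | filter_gt(9) | map_mul(-6)

Check, running the answer program on each example:
  [2, -6, -39, 20, 18, 0, -48, -15, -40] -> [-48, -40, -39, -15, -6, 0, 2, 18, 20] -> [18, 20] -> [-108, -120]
  [50, -3, -15, -17, 46, -28, 29, -5, 34] -> [-28, -17, -15, -5, -3, 29, 34, 46, 50] -> [29, 34, 46, 50] -> [-174, -204, -276, -300]
  [-31, 41, 19, 8, -7, 34, -8, -32] -> [-32, -31, -8, -7, 8, 19, 34, 41] -> [19, 34, 41] -> [-114, -204, -246]
  [10, -43, 39, 13, -24, 34] -> [-43, -24, 10, 13, 34, 39] -> [10, 13, 34, 39] -> [-60, -78, -204, -234]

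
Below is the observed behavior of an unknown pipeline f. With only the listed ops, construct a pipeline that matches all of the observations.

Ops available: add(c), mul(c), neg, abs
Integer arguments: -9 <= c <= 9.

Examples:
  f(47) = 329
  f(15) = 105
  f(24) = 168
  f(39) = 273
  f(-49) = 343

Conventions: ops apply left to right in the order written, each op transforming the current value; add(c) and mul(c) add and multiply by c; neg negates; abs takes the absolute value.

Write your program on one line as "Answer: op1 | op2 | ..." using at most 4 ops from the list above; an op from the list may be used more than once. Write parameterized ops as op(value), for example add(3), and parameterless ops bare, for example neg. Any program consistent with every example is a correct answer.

abs | mul(-7) | abs

Check, running the answer program on each example:
  47 -> 47 -> -329 -> 329
  15 -> 15 -> -105 -> 105
  24 -> 24 -> -168 -> 168
  39 -> 39 -> -273 -> 273
  -49 -> 49 -> -343 -> 343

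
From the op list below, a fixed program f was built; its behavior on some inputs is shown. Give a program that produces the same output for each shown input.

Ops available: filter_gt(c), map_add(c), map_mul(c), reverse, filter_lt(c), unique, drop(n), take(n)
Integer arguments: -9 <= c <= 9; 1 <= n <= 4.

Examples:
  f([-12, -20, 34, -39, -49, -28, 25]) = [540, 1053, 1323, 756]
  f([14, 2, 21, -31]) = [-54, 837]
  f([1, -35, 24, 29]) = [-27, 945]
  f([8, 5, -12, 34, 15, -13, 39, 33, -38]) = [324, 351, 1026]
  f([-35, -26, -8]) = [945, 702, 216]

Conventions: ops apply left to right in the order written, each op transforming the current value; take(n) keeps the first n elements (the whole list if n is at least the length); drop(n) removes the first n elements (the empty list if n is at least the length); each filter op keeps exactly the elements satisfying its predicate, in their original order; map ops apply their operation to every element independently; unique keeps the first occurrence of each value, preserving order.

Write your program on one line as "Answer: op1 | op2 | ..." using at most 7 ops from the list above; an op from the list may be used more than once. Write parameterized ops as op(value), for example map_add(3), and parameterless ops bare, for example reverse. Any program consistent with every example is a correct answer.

filter_lt(3) | reverse | map_mul(-3) | map_mul(9) | take(4) | reverse

Check, running the answer program on each example:
  [-12, -20, 34, -39, -49, -28, 25] -> [-12, -20, -39, -49, -28] -> [-28, -49, -39, -20, -12] -> [84, 147, 117, 60, 36] -> [756, 1323, 1053, 540, 324] -> [756, 1323, 1053, 540] -> [540, 1053, 1323, 756]
  [14, 2, 21, -31] -> [2, -31] -> [-31, 2] -> [93, -6] -> [837, -54] -> [837, -54] -> [-54, 837]
  [1, -35, 24, 29] -> [1, -35] -> [-35, 1] -> [105, -3] -> [945, -27] -> [945, -27] -> [-27, 945]
  [8, 5, -12, 34, 15, -13, 39, 33, -38] -> [-12, -13, -38] -> [-38, -13, -12] -> [114, 39, 36] -> [1026, 351, 324] -> [1026, 351, 324] -> [324, 351, 1026]
  [-35, -26, -8] -> [-35, -26, -8] -> [-8, -26, -35] -> [24, 78, 105] -> [216, 702, 945] -> [216, 702, 945] -> [945, 702, 216]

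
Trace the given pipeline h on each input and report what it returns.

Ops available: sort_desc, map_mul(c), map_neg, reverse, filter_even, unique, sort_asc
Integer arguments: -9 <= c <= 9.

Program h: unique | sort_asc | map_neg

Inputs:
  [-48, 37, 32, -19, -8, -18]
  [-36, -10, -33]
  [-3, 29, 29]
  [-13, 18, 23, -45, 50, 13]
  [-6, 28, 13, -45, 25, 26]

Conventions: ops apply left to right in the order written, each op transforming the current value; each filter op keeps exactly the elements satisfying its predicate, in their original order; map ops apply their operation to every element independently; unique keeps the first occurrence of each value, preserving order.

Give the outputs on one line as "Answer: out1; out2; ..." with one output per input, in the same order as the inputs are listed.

[48, 19, 18, 8, -32, -37]; [36, 33, 10]; [3, -29]; [45, 13, -13, -18, -23, -50]; [45, 6, -13, -25, -26, -28]

Execution, op by op:
  [-48, 37, 32, -19, -8, -18] -> [-48, 37, 32, -19, -8, -18] -> [-48, -19, -18, -8, 32, 37] -> [48, 19, 18, 8, -32, -37]
  [-36, -10, -33] -> [-36, -10, -33] -> [-36, -33, -10] -> [36, 33, 10]
  [-3, 29, 29] -> [-3, 29] -> [-3, 29] -> [3, -29]
  [-13, 18, 23, -45, 50, 13] -> [-13, 18, 23, -45, 50, 13] -> [-45, -13, 13, 18, 23, 50] -> [45, 13, -13, -18, -23, -50]
  [-6, 28, 13, -45, 25, 26] -> [-6, 28, 13, -45, 25, 26] -> [-45, -6, 13, 25, 26, 28] -> [45, 6, -13, -25, -26, -28]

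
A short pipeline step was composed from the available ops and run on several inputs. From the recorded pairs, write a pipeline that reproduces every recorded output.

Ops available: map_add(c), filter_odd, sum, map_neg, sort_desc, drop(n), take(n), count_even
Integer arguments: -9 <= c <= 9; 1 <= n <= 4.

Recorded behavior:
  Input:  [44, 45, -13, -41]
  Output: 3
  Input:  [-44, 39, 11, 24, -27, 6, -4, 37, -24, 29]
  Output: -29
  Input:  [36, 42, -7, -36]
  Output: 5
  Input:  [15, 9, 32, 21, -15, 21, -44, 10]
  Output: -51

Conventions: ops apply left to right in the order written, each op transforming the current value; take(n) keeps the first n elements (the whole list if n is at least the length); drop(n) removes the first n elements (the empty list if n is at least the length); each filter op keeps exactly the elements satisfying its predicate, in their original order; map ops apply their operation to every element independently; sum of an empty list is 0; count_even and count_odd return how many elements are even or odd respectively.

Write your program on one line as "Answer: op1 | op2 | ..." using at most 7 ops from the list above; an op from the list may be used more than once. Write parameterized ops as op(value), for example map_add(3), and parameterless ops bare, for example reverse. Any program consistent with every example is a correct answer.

map_add(2) | filter_odd | take(3) | sort_desc | map_neg | sum

Check, running the answer program on each example:
  [44, 45, -13, -41] -> [46, 47, -11, -39] -> [47, -11, -39] -> [47, -11, -39] -> [47, -11, -39] -> [-47, 11, 39] -> 3
  [-44, 39, 11, 24, -27, 6, -4, 37, -24, 29] -> [-42, 41, 13, 26, -25, 8, -2, 39, -22, 31] -> [41, 13, -25, 39, 31] -> [41, 13, -25] -> [41, 13, -25] -> [-41, -13, 25] -> -29
  [36, 42, -7, -36] -> [38, 44, -5, -34] -> [-5] -> [-5] -> [-5] -> [5] -> 5
  [15, 9, 32, 21, -15, 21, -44, 10] -> [17, 11, 34, 23, -13, 23, -42, 12] -> [17, 11, 23, -13, 23] -> [17, 11, 23] -> [23, 17, 11] -> [-23, -17, -11] -> -51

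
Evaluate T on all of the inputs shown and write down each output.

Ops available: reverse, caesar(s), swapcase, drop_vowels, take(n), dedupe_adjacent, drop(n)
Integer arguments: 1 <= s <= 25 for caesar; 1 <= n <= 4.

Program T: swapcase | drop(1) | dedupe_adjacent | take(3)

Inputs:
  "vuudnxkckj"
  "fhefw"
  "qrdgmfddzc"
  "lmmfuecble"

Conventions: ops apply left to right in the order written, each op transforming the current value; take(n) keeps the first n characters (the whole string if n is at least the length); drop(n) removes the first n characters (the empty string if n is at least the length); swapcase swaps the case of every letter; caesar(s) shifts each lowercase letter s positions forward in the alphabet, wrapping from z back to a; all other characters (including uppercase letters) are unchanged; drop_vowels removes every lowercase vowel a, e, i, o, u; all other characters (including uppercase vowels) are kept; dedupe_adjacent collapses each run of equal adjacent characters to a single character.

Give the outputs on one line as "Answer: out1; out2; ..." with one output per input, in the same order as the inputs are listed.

"UDN"; "HEF"; "RDG"; "MFU"

Execution, op by op:
  "vuudnxkckj" -> "VUUDNXKCKJ" -> "UUDNXKCKJ" -> "UDNXKCKJ" -> "UDN"
  "fhefw" -> "FHEFW" -> "HEFW" -> "HEFW" -> "HEF"
  "qrdgmfddzc" -> "QRDGMFDDZC" -> "RDGMFDDZC" -> "RDGMFDZC" -> "RDG"
  "lmmfuecble" -> "LMMFUECBLE" -> "MMFUECBLE" -> "MFUECBLE" -> "MFU"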